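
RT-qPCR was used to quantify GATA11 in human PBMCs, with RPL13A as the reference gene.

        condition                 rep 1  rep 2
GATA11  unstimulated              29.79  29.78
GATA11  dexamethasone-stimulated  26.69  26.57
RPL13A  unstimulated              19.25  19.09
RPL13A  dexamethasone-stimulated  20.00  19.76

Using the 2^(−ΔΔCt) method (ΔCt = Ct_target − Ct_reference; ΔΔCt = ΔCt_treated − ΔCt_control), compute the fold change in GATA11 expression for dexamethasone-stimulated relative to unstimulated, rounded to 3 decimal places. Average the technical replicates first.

Mean Ct: GATA11 unstimulated 29.785; GATA11 dexamethasone-stimulated 26.630; RPL13A unstimulated 19.170; RPL13A dexamethasone-stimulated 19.880
ΔCt(unstimulated) = 29.785 − 19.170 = 10.615
ΔCt(dexamethasone-stimulated) = 26.630 − 19.880 = 6.750
ΔΔCt = 6.750 − 10.615 = -3.865
Fold change = 2^(−(-3.865)) = 2^3.865 = 14.5707

14.571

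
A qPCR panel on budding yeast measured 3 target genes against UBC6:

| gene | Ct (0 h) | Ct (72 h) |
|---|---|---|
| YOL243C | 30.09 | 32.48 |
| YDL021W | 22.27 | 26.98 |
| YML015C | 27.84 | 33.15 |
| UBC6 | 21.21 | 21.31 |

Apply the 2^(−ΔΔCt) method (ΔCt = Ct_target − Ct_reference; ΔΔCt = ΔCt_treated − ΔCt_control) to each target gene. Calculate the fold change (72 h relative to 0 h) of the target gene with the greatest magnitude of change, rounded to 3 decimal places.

0.027

YOL243C: ΔΔCt = (32.48−21.31) − (30.09−21.21) = 11.17 − 8.88 = 2.29; fold change = 2^-2.29 = 0.204
YDL021W: ΔΔCt = (26.98−21.31) − (22.27−21.21) = 5.67 − 1.06 = 4.61; fold change = 2^-4.61 = 0.041
YML015C: ΔΔCt = (33.15−21.31) − (27.84−21.21) = 11.84 − 6.63 = 5.21; fold change = 2^-5.21 = 0.027
YML015C has the largest |ΔΔCt| = 5.21.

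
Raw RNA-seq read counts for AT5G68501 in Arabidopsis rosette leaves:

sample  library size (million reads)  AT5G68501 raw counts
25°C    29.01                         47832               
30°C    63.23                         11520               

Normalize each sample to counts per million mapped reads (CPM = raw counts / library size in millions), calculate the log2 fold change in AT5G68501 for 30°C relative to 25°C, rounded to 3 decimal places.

CPM(25°C) = 47832 / 29.01 = 1648.8108
CPM(30°C) = 11520 / 63.23 = 182.1920
Fold change = 182.1920 / 1648.8108 = 0.11050
log2(0.11050) = -3.1779

-3.178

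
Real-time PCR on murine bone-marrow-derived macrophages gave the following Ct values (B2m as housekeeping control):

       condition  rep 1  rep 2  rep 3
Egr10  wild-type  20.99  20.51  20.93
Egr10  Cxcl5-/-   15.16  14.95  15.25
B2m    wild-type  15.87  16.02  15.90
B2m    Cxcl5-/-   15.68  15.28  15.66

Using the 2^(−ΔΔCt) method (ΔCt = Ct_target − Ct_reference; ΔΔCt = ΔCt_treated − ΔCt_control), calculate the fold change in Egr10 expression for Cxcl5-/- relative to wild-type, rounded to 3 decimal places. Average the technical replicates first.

39.397

Mean Ct: Egr10 wild-type 20.810; Egr10 Cxcl5-/- 15.120; B2m wild-type 15.930; B2m Cxcl5-/- 15.540
ΔCt(wild-type) = 20.810 − 15.930 = 4.880
ΔCt(Cxcl5-/-) = 15.120 − 15.540 = -0.420
ΔΔCt = -0.420 − 4.880 = -5.300
Fold change = 2^(−(-5.300)) = 2^5.300 = 39.3966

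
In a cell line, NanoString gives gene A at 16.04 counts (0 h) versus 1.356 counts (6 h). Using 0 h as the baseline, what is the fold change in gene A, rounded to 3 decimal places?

0.085

Fold change = 1.356 / 16.04 = 0.0845
gene A is downregulated.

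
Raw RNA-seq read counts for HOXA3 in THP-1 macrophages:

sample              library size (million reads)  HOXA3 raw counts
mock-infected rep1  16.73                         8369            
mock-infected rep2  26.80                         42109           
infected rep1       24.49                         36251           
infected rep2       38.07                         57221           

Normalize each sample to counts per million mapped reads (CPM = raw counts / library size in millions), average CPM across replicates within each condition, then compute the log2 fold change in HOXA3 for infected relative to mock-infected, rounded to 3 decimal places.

0.526

CPM(mock-infected rep1) = 8369 / 16.73 = 500.2391
CPM(mock-infected rep2) = 42109 / 26.80 = 1571.2313
CPM(infected rep1) = 36251 / 24.49 = 1480.2368
CPM(infected rep2) = 57221 / 38.07 = 1503.0470
mean CPM(mock-infected) = 1035.7352; mean CPM(infected) = 1491.6419
Fold change = 1491.6419 / 1035.7352 = 1.44018
log2(1.44018) = 0.5262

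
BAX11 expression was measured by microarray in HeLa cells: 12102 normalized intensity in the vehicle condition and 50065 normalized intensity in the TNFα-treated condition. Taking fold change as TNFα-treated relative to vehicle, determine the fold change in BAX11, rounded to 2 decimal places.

4.14

Fold change = 50065 / 12102 = 4.137
BAX11 is upregulated.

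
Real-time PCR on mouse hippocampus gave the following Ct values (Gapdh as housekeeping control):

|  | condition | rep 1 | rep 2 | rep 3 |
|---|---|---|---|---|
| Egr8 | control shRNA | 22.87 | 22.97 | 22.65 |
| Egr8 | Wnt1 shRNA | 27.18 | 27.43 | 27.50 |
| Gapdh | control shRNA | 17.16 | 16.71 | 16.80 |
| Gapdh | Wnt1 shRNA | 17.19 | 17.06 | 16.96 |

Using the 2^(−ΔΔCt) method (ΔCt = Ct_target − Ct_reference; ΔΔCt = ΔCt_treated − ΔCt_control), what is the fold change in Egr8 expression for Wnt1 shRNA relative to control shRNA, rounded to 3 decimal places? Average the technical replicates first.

Mean Ct: Egr8 control shRNA 22.830; Egr8 Wnt1 shRNA 27.370; Gapdh control shRNA 16.890; Gapdh Wnt1 shRNA 17.070
ΔCt(control shRNA) = 22.830 − 16.890 = 5.940
ΔCt(Wnt1 shRNA) = 27.370 − 17.070 = 10.300
ΔΔCt = 10.300 − 5.940 = 4.360
Fold change = 2^(−4.360) = 0.0487

0.049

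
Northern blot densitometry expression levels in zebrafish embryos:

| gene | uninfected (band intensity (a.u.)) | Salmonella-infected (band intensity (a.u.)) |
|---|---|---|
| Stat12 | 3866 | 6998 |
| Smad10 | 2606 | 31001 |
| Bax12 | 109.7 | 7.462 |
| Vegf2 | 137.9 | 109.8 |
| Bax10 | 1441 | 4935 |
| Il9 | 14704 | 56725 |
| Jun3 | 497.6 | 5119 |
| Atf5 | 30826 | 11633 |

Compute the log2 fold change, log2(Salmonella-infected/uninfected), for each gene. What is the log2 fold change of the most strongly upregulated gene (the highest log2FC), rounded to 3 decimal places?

log2(6998/3866) = 0.856  (Stat12)
log2(31001/2606) = 3.572  (Smad10)
log2(7.462/109.7) = -3.878  (Bax12)
log2(109.8/137.9) = -0.329  (Vegf2)
log2(4935/1441) = 1.776  (Bax10)
log2(56725/14704) = 1.948  (Il9)
log2(5119/497.6) = 3.363  (Jun3)
log2(11633/30826) = -1.406  (Atf5)
Smad10 is most strongly upregulated.

3.572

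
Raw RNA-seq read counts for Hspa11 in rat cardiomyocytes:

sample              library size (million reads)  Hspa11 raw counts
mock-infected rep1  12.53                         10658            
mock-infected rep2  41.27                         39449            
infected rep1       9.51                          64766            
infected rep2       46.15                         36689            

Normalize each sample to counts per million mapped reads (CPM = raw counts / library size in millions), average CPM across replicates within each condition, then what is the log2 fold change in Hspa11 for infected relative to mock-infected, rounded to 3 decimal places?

CPM(mock-infected rep1) = 10658 / 12.53 = 850.5986
CPM(mock-infected rep2) = 39449 / 41.27 = 955.8759
CPM(infected rep1) = 64766 / 9.51 = 6810.3049
CPM(infected rep2) = 36689 / 46.15 = 794.9946
mean CPM(mock-infected) = 903.2373; mean CPM(infected) = 3802.6498
Fold change = 3802.6498 / 903.2373 = 4.21002
log2(4.21002) = 2.0738

2.074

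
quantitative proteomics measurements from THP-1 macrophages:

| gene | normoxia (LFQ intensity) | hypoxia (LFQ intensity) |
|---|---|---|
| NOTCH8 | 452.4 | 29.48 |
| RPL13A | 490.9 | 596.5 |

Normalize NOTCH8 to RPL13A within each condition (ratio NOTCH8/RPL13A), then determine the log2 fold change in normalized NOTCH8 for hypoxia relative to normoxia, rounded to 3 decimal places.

-4.221

NOTCH8/RPL13A (normoxia) = 452.4 / 490.9 = 0.92157
NOTCH8/RPL13A (hypoxia) = 29.48 / 596.5 = 0.049422
Fold change = 0.049422 / 0.92157 = 0.0536
log2(0.0536) = -4.2209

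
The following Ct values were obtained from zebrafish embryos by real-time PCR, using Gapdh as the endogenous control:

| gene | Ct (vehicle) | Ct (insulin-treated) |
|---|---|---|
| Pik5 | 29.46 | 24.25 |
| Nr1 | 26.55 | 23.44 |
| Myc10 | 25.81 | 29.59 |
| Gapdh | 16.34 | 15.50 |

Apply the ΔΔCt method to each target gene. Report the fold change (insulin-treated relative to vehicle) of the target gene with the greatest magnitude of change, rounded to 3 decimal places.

Pik5: ΔΔCt = (24.25−15.50) − (29.46−16.34) = 8.75 − 13.12 = -4.37; fold change = 2^4.37 = 20.678
Nr1: ΔΔCt = (23.44−15.50) − (26.55−16.34) = 7.94 − 10.21 = -2.27; fold change = 2^2.27 = 4.823
Myc10: ΔΔCt = (29.59−15.50) − (25.81−16.34) = 14.09 − 9.47 = 4.62; fold change = 2^-4.62 = 0.041
Myc10 has the largest |ΔΔCt| = 4.62.

0.041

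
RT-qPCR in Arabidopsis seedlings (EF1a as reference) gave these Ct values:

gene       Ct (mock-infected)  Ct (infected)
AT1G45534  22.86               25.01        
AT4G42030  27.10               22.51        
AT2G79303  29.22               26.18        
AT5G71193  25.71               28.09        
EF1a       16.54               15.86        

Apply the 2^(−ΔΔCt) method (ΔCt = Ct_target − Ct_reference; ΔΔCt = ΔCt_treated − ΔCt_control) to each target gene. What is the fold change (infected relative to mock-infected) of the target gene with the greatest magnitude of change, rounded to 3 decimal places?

AT1G45534: ΔΔCt = (25.01−15.86) − (22.86−16.54) = 9.15 − 6.32 = 2.83; fold change = 2^-2.83 = 0.141
AT4G42030: ΔΔCt = (22.51−15.86) − (27.10−16.54) = 6.65 − 10.56 = -3.91; fold change = 2^3.91 = 15.032
AT2G79303: ΔΔCt = (26.18−15.86) − (29.22−16.54) = 10.32 − 12.68 = -2.36; fold change = 2^2.36 = 5.134
AT5G71193: ΔΔCt = (28.09−15.86) − (25.71−16.54) = 12.23 − 9.17 = 3.06; fold change = 2^-3.06 = 0.120
AT4G42030 has the largest |ΔΔCt| = 3.91.

15.032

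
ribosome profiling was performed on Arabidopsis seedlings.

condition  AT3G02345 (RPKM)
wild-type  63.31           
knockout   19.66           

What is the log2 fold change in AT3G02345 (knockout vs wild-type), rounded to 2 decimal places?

Fold change = 19.66 / 63.31 = 0.3105
log2(0.3105) = -1.687

-1.69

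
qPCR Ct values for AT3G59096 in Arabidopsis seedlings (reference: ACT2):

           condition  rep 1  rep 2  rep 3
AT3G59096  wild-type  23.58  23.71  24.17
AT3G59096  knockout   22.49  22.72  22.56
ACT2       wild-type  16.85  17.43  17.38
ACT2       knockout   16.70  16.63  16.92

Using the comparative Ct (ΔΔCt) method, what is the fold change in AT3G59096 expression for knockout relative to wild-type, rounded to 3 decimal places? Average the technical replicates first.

Mean Ct: AT3G59096 wild-type 23.820; AT3G59096 knockout 22.590; ACT2 wild-type 17.220; ACT2 knockout 16.750
ΔCt(wild-type) = 23.820 − 17.220 = 6.600
ΔCt(knockout) = 22.590 − 16.750 = 5.840
ΔΔCt = 5.840 − 6.600 = -0.760
Fold change = 2^(−(-0.760)) = 2^0.760 = 1.6935

1.693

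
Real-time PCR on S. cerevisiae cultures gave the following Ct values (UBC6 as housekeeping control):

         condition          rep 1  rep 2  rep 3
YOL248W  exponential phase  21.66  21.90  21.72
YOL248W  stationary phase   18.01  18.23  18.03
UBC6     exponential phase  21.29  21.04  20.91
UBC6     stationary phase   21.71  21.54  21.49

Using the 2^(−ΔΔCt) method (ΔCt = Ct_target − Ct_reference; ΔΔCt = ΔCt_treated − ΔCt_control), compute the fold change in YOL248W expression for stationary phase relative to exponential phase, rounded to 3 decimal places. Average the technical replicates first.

Mean Ct: YOL248W exponential phase 21.760; YOL248W stationary phase 18.090; UBC6 exponential phase 21.080; UBC6 stationary phase 21.580
ΔCt(exponential phase) = 21.760 − 21.080 = 0.680
ΔCt(stationary phase) = 18.090 − 21.580 = -3.490
ΔΔCt = -3.490 − 0.680 = -4.170
Fold change = 2^(−(-4.170)) = 2^4.170 = 18.0009

18.001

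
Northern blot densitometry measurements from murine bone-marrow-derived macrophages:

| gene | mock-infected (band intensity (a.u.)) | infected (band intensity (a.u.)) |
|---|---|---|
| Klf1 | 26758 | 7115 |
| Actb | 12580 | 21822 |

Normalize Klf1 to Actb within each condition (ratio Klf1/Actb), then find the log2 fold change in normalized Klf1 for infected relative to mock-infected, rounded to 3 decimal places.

Klf1/Actb (mock-infected) = 26758 / 12580 = 2.127
Klf1/Actb (infected) = 7115 / 21822 = 0.32605
Fold change = 0.32605 / 2.127 = 0.1533
log2(0.1533) = -2.7057

-2.706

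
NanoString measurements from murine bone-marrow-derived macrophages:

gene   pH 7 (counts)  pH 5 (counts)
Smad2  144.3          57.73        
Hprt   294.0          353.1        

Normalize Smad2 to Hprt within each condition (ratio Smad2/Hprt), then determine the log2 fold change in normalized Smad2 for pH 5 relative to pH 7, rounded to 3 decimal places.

Smad2/Hprt (pH 7) = 144.3 / 294.0 = 0.49082
Smad2/Hprt (pH 5) = 57.73 / 353.1 = 0.16349
Fold change = 0.16349 / 0.49082 = 0.3331
log2(0.3331) = -1.5859

-1.586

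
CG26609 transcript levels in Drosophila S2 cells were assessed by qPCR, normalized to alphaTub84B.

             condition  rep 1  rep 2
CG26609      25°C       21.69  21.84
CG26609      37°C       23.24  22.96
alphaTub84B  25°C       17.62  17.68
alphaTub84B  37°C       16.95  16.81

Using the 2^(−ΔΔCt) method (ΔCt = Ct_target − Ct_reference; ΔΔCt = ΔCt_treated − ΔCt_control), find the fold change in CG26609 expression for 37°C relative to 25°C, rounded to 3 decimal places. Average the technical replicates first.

Mean Ct: CG26609 25°C 21.765; CG26609 37°C 23.100; alphaTub84B 25°C 17.650; alphaTub84B 37°C 16.880
ΔCt(25°C) = 21.765 − 17.650 = 4.115
ΔCt(37°C) = 23.100 − 16.880 = 6.220
ΔΔCt = 6.220 − 4.115 = 2.105
Fold change = 2^(−2.105) = 0.2325

0.232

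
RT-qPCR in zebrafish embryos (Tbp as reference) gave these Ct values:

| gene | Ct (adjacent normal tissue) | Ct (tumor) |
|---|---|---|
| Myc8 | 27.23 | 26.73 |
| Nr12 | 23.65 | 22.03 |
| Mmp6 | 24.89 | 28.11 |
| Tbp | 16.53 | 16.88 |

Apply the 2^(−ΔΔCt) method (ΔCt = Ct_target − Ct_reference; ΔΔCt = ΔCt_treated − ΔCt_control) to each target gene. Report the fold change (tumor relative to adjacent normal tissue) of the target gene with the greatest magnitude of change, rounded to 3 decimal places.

0.137

Myc8: ΔΔCt = (26.73−16.88) − (27.23−16.53) = 9.85 − 10.70 = -0.85; fold change = 2^0.85 = 1.803
Nr12: ΔΔCt = (22.03−16.88) − (23.65−16.53) = 5.15 − 7.12 = -1.97; fold change = 2^1.97 = 3.918
Mmp6: ΔΔCt = (28.11−16.88) − (24.89−16.53) = 11.23 − 8.36 = 2.87; fold change = 2^-2.87 = 0.137
Mmp6 has the largest |ΔΔCt| = 2.87.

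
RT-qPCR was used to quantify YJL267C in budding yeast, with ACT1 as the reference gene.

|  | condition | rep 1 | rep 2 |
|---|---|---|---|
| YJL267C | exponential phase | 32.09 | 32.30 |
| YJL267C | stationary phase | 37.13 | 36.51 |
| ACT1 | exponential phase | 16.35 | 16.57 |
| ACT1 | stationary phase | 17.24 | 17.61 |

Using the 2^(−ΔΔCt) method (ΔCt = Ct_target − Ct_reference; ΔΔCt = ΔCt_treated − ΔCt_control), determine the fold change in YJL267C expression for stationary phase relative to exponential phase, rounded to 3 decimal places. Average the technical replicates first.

0.079

Mean Ct: YJL267C exponential phase 32.195; YJL267C stationary phase 36.820; ACT1 exponential phase 16.460; ACT1 stationary phase 17.425
ΔCt(exponential phase) = 32.195 − 16.460 = 15.735
ΔCt(stationary phase) = 36.820 − 17.425 = 19.395
ΔΔCt = 19.395 − 15.735 = 3.660
Fold change = 2^(−3.660) = 0.0791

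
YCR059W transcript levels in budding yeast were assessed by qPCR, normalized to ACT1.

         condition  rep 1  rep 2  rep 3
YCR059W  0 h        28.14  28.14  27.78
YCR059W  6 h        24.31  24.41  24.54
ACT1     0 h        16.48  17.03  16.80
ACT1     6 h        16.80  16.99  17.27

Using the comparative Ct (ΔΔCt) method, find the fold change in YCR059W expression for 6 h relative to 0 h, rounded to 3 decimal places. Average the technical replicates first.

14.420

Mean Ct: YCR059W 0 h 28.020; YCR059W 6 h 24.420; ACT1 0 h 16.770; ACT1 6 h 17.020
ΔCt(0 h) = 28.020 − 16.770 = 11.250
ΔCt(6 h) = 24.420 − 17.020 = 7.400
ΔΔCt = 7.400 − 11.250 = -3.850
Fold change = 2^(−(-3.850)) = 2^3.850 = 14.4200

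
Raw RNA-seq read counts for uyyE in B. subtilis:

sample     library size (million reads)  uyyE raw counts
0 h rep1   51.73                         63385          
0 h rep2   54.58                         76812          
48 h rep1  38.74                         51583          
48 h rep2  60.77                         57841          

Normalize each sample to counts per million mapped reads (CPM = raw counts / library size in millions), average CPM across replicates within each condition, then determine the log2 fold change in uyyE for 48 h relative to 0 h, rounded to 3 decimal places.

CPM(0 h rep1) = 63385 / 51.73 = 1225.3045
CPM(0 h rep2) = 76812 / 54.58 = 1407.3287
CPM(48 h rep1) = 51583 / 38.74 = 1331.5178
CPM(48 h rep2) = 57841 / 60.77 = 951.8019
mean CPM(0 h) = 1316.3166; mean CPM(48 h) = 1141.6598
Fold change = 1141.6598 / 1316.3166 = 0.86731
log2(0.86731) = -0.2054

-0.205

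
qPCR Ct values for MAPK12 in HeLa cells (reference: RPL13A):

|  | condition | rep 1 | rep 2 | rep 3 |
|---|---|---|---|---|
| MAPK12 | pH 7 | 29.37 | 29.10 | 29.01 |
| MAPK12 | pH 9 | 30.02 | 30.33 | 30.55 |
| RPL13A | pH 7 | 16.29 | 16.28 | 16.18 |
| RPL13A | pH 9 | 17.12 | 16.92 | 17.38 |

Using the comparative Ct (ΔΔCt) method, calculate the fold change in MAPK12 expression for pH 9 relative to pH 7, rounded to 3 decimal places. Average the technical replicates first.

Mean Ct: MAPK12 pH 7 29.160; MAPK12 pH 9 30.300; RPL13A pH 7 16.250; RPL13A pH 9 17.140
ΔCt(pH 7) = 29.160 − 16.250 = 12.910
ΔCt(pH 9) = 30.300 − 17.140 = 13.160
ΔΔCt = 13.160 − 12.910 = 0.250
Fold change = 2^(−0.250) = 0.8409

0.841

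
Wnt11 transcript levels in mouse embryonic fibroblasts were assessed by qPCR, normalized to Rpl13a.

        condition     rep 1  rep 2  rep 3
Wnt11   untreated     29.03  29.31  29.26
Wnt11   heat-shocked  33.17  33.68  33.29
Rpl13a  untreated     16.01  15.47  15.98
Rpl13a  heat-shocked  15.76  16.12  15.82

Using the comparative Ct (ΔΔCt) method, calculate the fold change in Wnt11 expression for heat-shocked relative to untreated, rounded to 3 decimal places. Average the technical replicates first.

Mean Ct: Wnt11 untreated 29.200; Wnt11 heat-shocked 33.380; Rpl13a untreated 15.820; Rpl13a heat-shocked 15.900
ΔCt(untreated) = 29.200 − 15.820 = 13.380
ΔCt(heat-shocked) = 33.380 − 15.900 = 17.480
ΔΔCt = 17.480 − 13.380 = 4.100
Fold change = 2^(−4.100) = 0.0583

0.058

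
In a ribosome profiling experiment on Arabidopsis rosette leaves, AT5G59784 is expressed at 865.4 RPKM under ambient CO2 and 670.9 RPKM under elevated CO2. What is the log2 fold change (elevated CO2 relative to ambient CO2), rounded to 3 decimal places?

Fold change = 670.9 / 865.4 = 0.7752
log2(0.7752) = -0.3673

-0.367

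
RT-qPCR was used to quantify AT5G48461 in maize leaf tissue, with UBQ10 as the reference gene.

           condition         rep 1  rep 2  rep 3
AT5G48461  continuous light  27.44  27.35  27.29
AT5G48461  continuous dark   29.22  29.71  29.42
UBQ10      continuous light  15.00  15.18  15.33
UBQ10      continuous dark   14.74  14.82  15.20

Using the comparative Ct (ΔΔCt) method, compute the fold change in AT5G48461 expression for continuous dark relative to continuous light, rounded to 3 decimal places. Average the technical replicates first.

Mean Ct: AT5G48461 continuous light 27.360; AT5G48461 continuous dark 29.450; UBQ10 continuous light 15.170; UBQ10 continuous dark 14.920
ΔCt(continuous light) = 27.360 − 15.170 = 12.190
ΔCt(continuous dark) = 29.450 − 14.920 = 14.530
ΔΔCt = 14.530 − 12.190 = 2.340
Fold change = 2^(−2.340) = 0.1975

0.198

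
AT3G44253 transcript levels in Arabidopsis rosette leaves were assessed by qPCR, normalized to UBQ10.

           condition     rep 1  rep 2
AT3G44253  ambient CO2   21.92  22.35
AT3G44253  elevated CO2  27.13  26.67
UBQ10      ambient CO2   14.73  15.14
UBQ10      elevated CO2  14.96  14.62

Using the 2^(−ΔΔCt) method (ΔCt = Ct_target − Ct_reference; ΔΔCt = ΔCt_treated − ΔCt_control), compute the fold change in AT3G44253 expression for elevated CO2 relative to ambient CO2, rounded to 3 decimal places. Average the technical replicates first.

Mean Ct: AT3G44253 ambient CO2 22.135; AT3G44253 elevated CO2 26.900; UBQ10 ambient CO2 14.935; UBQ10 elevated CO2 14.790
ΔCt(ambient CO2) = 22.135 − 14.935 = 7.200
ΔCt(elevated CO2) = 26.900 − 14.790 = 12.110
ΔΔCt = 12.110 − 7.200 = 4.910
Fold change = 2^(−4.910) = 0.0333

0.033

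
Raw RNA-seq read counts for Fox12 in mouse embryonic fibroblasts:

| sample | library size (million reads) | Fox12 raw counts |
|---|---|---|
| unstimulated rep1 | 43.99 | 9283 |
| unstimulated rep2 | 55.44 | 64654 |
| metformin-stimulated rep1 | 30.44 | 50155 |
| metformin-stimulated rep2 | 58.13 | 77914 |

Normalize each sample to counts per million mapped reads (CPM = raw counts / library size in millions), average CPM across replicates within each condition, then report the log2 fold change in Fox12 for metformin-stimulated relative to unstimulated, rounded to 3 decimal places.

1.117

CPM(unstimulated rep1) = 9283 / 43.99 = 211.0252
CPM(unstimulated rep2) = 64654 / 55.44 = 1166.1977
CPM(metformin-stimulated rep1) = 50155 / 30.44 = 1647.6675
CPM(metformin-stimulated rep2) = 77914 / 58.13 = 1340.3406
mean CPM(unstimulated) = 688.6115; mean CPM(metformin-stimulated) = 1494.0041
Fold change = 1494.0041 / 688.6115 = 2.16959
log2(2.16959) = 1.1174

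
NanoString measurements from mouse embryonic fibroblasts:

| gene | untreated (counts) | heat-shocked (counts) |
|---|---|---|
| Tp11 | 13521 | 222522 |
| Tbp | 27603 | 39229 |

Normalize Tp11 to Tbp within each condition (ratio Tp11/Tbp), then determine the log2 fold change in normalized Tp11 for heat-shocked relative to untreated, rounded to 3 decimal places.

Tp11/Tbp (untreated) = 13521 / 27603 = 0.48984
Tp11/Tbp (heat-shocked) = 222522 / 39229 = 5.6724
Fold change = 5.6724 / 0.48984 = 11.5801
log2(11.5801) = 3.5336

3.534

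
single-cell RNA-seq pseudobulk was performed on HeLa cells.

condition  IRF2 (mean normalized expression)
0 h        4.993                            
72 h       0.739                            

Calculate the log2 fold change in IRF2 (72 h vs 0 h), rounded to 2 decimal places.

Fold change = 0.739 / 4.993 = 0.1480
log2(0.1480) = -2.756

-2.76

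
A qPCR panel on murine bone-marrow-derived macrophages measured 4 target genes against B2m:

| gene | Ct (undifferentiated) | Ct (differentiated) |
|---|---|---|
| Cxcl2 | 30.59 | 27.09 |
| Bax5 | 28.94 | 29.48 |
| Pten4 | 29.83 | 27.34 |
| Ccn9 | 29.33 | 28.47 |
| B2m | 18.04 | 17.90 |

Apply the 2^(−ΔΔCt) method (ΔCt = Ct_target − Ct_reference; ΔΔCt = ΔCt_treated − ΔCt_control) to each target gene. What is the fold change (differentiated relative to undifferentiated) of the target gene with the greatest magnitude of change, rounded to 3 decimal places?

Cxcl2: ΔΔCt = (27.09−17.90) − (30.59−18.04) = 9.19 − 12.55 = -3.36; fold change = 2^3.36 = 10.267
Bax5: ΔΔCt = (29.48−17.90) − (28.94−18.04) = 11.58 − 10.90 = 0.68; fold change = 2^-0.68 = 0.624
Pten4: ΔΔCt = (27.34−17.90) − (29.83−18.04) = 9.44 − 11.79 = -2.35; fold change = 2^2.35 = 5.098
Ccn9: ΔΔCt = (28.47−17.90) − (29.33−18.04) = 10.57 − 11.29 = -0.72; fold change = 2^0.72 = 1.647
Cxcl2 has the largest |ΔΔCt| = 3.36.

10.267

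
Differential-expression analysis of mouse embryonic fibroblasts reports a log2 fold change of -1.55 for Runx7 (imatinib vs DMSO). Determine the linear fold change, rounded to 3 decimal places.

Fold change = 2^(-1.55) = 0.3415
That is, Runx7 drops to 34.2% of the DMSO level.

0.342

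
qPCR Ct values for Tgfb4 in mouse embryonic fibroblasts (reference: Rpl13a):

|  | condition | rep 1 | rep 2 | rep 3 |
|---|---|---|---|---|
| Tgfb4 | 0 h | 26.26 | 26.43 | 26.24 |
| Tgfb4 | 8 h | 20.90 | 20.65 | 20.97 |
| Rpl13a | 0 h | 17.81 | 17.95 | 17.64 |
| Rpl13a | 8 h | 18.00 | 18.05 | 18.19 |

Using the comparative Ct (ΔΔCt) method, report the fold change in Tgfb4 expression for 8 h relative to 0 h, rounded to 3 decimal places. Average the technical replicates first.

53.817

Mean Ct: Tgfb4 0 h 26.310; Tgfb4 8 h 20.840; Rpl13a 0 h 17.800; Rpl13a 8 h 18.080
ΔCt(0 h) = 26.310 − 17.800 = 8.510
ΔCt(8 h) = 20.840 − 18.080 = 2.760
ΔΔCt = 2.760 − 8.510 = -5.750
Fold change = 2^(−(-5.750)) = 2^5.750 = 53.8174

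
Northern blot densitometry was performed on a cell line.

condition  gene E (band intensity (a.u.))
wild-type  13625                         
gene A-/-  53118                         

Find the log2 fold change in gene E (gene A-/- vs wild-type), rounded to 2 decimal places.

1.96

Fold change = 53118 / 13625 = 3.8986
log2(3.8986) = 1.963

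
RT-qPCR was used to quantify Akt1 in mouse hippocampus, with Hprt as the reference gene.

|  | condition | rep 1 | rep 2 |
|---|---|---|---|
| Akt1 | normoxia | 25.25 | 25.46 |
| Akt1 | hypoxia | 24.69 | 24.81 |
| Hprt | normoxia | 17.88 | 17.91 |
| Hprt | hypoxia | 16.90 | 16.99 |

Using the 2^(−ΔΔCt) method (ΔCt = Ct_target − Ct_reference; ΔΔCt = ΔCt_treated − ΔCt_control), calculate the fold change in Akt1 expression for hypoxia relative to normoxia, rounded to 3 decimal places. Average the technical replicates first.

Mean Ct: Akt1 normoxia 25.355; Akt1 hypoxia 24.750; Hprt normoxia 17.895; Hprt hypoxia 16.945
ΔCt(normoxia) = 25.355 − 17.895 = 7.460
ΔCt(hypoxia) = 24.750 − 16.945 = 7.805
ΔΔCt = 7.805 − 7.460 = 0.345
Fold change = 2^(−0.345) = 0.7873

0.787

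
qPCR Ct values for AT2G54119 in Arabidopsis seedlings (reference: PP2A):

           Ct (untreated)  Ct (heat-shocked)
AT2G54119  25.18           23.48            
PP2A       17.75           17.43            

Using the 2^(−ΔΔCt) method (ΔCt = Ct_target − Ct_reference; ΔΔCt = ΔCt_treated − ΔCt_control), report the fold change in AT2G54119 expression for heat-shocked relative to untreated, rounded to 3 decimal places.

2.603

ΔCt(untreated) = 25.180 − 17.750 = 7.430
ΔCt(heat-shocked) = 23.480 − 17.430 = 6.050
ΔΔCt = 6.050 − 7.430 = -1.380
Fold change = 2^(−(-1.380)) = 2^1.380 = 2.6027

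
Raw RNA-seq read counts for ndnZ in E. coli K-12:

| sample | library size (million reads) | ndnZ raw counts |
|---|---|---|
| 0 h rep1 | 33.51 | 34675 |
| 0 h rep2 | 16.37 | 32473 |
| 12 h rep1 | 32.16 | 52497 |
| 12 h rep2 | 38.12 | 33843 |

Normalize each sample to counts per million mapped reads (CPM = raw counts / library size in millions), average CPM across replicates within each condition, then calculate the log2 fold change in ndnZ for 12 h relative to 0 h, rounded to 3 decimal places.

CPM(0 h rep1) = 34675 / 33.51 = 1034.7657
CPM(0 h rep2) = 32473 / 16.37 = 1983.6897
CPM(12 h rep1) = 52497 / 32.16 = 1632.3694
CPM(12 h rep2) = 33843 / 38.12 = 887.8017
mean CPM(0 h) = 1509.2277; mean CPM(12 h) = 1260.0855
Fold change = 1260.0855 / 1509.2277 = 0.83492
log2(0.83492) = -0.2603

-0.260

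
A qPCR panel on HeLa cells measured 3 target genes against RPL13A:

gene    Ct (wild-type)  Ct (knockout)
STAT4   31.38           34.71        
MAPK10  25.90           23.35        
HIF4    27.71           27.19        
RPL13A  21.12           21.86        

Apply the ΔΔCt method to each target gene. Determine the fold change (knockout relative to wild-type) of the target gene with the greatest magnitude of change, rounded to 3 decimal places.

9.781

STAT4: ΔΔCt = (34.71−21.86) − (31.38−21.12) = 12.85 − 10.26 = 2.59; fold change = 2^-2.59 = 0.166
MAPK10: ΔΔCt = (23.35−21.86) − (25.90−21.12) = 1.49 − 4.78 = -3.29; fold change = 2^3.29 = 9.781
HIF4: ΔΔCt = (27.19−21.86) − (27.71−21.12) = 5.33 − 6.59 = -1.26; fold change = 2^1.26 = 2.395
MAPK10 has the largest |ΔΔCt| = 3.29.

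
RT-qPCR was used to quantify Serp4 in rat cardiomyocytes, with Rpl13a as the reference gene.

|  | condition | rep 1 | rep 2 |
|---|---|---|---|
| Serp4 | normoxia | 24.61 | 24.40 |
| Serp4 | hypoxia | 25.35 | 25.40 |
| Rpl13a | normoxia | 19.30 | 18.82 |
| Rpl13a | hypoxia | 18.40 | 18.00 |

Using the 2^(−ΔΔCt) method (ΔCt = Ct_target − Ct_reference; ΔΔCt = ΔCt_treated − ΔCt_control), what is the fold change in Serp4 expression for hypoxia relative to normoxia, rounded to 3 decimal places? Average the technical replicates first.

0.301

Mean Ct: Serp4 normoxia 24.505; Serp4 hypoxia 25.375; Rpl13a normoxia 19.060; Rpl13a hypoxia 18.200
ΔCt(normoxia) = 24.505 − 19.060 = 5.445
ΔCt(hypoxia) = 25.375 − 18.200 = 7.175
ΔΔCt = 7.175 − 5.445 = 1.730
Fold change = 2^(−1.730) = 0.3015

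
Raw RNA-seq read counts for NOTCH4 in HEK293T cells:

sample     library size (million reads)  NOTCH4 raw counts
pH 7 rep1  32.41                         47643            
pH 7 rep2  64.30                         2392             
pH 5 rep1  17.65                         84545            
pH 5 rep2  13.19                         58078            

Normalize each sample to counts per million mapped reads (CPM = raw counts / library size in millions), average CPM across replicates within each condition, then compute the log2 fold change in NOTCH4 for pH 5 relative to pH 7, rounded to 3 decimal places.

CPM(pH 7 rep1) = 47643 / 32.41 = 1470.0093
CPM(pH 7 rep2) = 2392 / 64.30 = 37.2006
CPM(pH 5 rep1) = 84545 / 17.65 = 4790.0850
CPM(pH 5 rep2) = 58078 / 13.19 = 4403.1842
mean CPM(pH 7) = 753.6049; mean CPM(pH 5) = 4596.6346
Fold change = 4596.6346 / 753.6049 = 6.09953
log2(6.09953) = 2.6087

2.609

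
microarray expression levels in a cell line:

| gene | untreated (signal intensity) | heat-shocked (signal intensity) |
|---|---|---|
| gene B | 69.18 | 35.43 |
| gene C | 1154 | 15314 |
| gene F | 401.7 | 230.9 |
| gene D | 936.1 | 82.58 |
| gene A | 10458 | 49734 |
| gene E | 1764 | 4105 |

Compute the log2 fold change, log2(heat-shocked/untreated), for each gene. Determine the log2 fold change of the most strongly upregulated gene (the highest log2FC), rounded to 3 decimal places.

log2(35.43/69.18) = -0.965  (gene B)
log2(15314/1154) = 3.730  (gene C)
log2(230.9/401.7) = -0.799  (gene F)
log2(82.58/936.1) = -3.503  (gene D)
log2(49734/10458) = 2.250  (gene A)
log2(4105/1764) = 1.219  (gene E)
gene C is most strongly upregulated.

3.730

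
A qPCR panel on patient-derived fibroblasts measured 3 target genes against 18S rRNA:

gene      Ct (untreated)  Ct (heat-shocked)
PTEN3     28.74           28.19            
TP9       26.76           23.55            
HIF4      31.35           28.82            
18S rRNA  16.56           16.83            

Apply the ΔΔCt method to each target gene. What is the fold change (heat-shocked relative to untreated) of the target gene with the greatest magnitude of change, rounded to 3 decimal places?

PTEN3: ΔΔCt = (28.19−16.83) − (28.74−16.56) = 11.36 − 12.18 = -0.82; fold change = 2^0.82 = 1.765
TP9: ΔΔCt = (23.55−16.83) − (26.76−16.56) = 6.72 − 10.20 = -3.48; fold change = 2^3.48 = 11.158
HIF4: ΔΔCt = (28.82−16.83) − (31.35−16.56) = 11.99 − 14.79 = -2.80; fold change = 2^2.80 = 6.964
TP9 has the largest |ΔΔCt| = 3.48.

11.158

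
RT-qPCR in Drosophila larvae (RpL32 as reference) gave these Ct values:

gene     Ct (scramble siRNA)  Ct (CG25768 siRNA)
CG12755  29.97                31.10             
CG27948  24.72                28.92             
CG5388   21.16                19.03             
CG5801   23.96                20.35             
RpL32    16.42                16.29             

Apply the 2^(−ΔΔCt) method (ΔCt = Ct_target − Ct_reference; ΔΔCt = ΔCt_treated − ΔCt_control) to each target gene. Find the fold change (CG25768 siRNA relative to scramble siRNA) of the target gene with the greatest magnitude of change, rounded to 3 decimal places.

CG12755: ΔΔCt = (31.10−16.29) − (29.97−16.42) = 14.81 − 13.55 = 1.26; fold change = 2^-1.26 = 0.418
CG27948: ΔΔCt = (28.92−16.29) − (24.72−16.42) = 12.63 − 8.30 = 4.33; fold change = 2^-4.33 = 0.050
CG5388: ΔΔCt = (19.03−16.29) − (21.16−16.42) = 2.74 − 4.74 = -2.00; fold change = 2^2.00 = 4.000
CG5801: ΔΔCt = (20.35−16.29) − (23.96−16.42) = 4.06 − 7.54 = -3.48; fold change = 2^3.48 = 11.158
CG27948 has the largest |ΔΔCt| = 4.33.

0.050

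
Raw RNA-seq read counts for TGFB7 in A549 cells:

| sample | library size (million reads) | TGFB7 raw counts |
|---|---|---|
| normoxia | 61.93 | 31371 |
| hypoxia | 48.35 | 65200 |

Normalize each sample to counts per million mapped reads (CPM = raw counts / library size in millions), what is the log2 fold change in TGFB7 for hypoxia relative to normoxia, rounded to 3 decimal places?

CPM(normoxia) = 31371 / 61.93 = 506.5558
CPM(hypoxia) = 65200 / 48.35 = 1348.5005
Fold change = 1348.5005 / 506.5558 = 2.66210
log2(2.66210) = 1.4126

1.413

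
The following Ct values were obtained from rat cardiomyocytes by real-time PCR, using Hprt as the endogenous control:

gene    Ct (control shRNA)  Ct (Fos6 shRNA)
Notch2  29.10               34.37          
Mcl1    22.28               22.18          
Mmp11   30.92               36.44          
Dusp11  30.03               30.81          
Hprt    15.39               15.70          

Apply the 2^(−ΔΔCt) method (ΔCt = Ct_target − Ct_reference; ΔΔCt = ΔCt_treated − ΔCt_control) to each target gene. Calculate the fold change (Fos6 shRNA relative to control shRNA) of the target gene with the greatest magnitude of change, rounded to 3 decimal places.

0.027

Notch2: ΔΔCt = (34.37−15.70) − (29.10−15.39) = 18.67 − 13.71 = 4.96; fold change = 2^-4.96 = 0.032
Mcl1: ΔΔCt = (22.18−15.70) − (22.28−15.39) = 6.48 − 6.89 = -0.41; fold change = 2^0.41 = 1.329
Mmp11: ΔΔCt = (36.44−15.70) − (30.92−15.39) = 20.74 − 15.53 = 5.21; fold change = 2^-5.21 = 0.027
Dusp11: ΔΔCt = (30.81−15.70) − (30.03−15.39) = 15.11 − 14.64 = 0.47; fold change = 2^-0.47 = 0.722
Mmp11 has the largest |ΔΔCt| = 5.21.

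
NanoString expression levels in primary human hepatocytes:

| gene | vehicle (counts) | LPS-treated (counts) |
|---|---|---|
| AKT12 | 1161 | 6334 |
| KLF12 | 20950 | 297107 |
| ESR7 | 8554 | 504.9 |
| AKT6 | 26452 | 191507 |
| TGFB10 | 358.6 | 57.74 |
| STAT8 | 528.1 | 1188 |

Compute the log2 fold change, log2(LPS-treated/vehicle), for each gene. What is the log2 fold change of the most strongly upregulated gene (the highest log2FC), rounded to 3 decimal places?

3.826

log2(6334/1161) = 2.448  (AKT12)
log2(297107/20950) = 3.826  (KLF12)
log2(504.9/8554) = -4.083  (ESR7)
log2(191507/26452) = 2.856  (AKT6)
log2(57.74/358.6) = -2.635  (TGFB10)
log2(1188/528.1) = 1.170  (STAT8)
KLF12 is most strongly upregulated.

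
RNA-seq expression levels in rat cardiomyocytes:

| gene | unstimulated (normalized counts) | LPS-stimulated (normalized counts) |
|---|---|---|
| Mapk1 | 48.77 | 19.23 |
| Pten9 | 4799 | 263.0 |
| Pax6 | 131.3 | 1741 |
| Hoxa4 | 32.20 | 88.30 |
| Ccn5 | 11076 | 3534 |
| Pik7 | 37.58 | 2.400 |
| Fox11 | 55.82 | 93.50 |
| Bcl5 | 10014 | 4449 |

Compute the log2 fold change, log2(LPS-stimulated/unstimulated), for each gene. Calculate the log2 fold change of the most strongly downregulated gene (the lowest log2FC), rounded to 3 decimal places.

log2(19.23/48.77) = -1.343  (Mapk1)
log2(263.0/4799) = -4.190  (Pten9)
log2(1741/131.3) = 3.729  (Pax6)
log2(88.30/32.20) = 1.455  (Hoxa4)
log2(3534/11076) = -1.648  (Ccn5)
log2(2.400/37.58) = -3.969  (Pik7)
log2(93.50/55.82) = 0.744  (Fox11)
log2(4449/10014) = -1.170  (Bcl5)
Pten9 is most strongly downregulated.

-4.190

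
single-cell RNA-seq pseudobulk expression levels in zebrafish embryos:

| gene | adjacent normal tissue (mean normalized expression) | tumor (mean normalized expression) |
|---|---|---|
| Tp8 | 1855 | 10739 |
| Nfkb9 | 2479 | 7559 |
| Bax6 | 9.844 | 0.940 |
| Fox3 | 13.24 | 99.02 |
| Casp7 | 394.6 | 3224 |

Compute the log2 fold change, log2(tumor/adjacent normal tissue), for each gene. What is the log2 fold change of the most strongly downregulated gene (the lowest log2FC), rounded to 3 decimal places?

log2(10739/1855) = 2.533  (Tp8)
log2(7559/2479) = 1.608  (Nfkb9)
log2(0.940/9.844) = -3.389  (Bax6)
log2(99.02/13.24) = 2.903  (Fox3)
log2(3224/394.6) = 3.030  (Casp7)
Bax6 is most strongly downregulated.

-3.389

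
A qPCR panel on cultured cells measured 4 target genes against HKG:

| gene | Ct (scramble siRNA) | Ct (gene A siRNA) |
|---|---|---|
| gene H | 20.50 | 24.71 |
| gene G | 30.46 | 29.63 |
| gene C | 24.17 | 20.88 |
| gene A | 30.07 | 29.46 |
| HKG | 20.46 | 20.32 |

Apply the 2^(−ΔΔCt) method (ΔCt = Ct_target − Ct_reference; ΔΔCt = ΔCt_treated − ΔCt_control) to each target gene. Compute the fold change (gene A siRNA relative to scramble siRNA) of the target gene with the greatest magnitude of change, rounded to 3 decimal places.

0.049

gene H: ΔΔCt = (24.71−20.32) − (20.50−20.46) = 4.39 − 0.04 = 4.35; fold change = 2^-4.35 = 0.049
gene G: ΔΔCt = (29.63−20.32) − (30.46−20.46) = 9.31 − 10.00 = -0.69; fold change = 2^0.69 = 1.613
gene C: ΔΔCt = (20.88−20.32) − (24.17−20.46) = 0.56 − 3.71 = -3.15; fold change = 2^3.15 = 8.877
gene A: ΔΔCt = (29.46−20.32) − (30.07−20.46) = 9.14 − 9.61 = -0.47; fold change = 2^0.47 = 1.385
gene H has the largest |ΔΔCt| = 4.35.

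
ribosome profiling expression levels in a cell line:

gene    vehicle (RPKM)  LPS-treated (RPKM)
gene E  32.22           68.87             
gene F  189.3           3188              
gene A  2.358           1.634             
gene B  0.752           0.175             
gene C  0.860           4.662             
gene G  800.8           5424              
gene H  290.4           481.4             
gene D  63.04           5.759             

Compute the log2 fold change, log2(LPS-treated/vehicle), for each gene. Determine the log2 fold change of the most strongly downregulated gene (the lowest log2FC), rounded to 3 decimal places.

-3.452

log2(68.87/32.22) = 1.096  (gene E)
log2(3188/189.3) = 4.074  (gene F)
log2(1.634/2.358) = -0.529  (gene A)
log2(0.175/0.752) = -2.103  (gene B)
log2(4.662/0.860) = 2.439  (gene C)
log2(5424/800.8) = 2.760  (gene G)
log2(481.4/290.4) = 0.729  (gene H)
log2(5.759/63.04) = -3.452  (gene D)
gene D is most strongly downregulated.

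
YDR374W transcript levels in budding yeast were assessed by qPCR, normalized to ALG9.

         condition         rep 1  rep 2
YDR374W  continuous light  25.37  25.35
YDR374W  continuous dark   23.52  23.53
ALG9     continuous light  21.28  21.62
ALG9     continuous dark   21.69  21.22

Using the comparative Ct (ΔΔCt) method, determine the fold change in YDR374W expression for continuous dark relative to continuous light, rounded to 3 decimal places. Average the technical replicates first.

3.580

Mean Ct: YDR374W continuous light 25.360; YDR374W continuous dark 23.525; ALG9 continuous light 21.450; ALG9 continuous dark 21.455
ΔCt(continuous light) = 25.360 − 21.450 = 3.910
ΔCt(continuous dark) = 23.525 − 21.455 = 2.070
ΔΔCt = 2.070 − 3.910 = -1.840
Fold change = 2^(−(-1.840)) = 2^1.840 = 3.5801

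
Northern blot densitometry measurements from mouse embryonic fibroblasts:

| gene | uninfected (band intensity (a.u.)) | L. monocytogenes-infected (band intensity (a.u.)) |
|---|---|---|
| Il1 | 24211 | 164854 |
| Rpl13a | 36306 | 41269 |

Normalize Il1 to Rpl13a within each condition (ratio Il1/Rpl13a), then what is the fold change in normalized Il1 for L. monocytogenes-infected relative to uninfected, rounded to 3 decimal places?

Il1/Rpl13a (uninfected) = 24211 / 36306 = 0.66686
Il1/Rpl13a (L. monocytogenes-infected) = 164854 / 41269 = 3.9946
Fold change = 3.9946 / 0.66686 = 5.9902

5.990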